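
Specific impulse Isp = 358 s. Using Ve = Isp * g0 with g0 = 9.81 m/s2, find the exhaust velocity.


Ve = Isp * g0 = 358 * 9.81 = 3512.0 m/s

3512.0 m/s


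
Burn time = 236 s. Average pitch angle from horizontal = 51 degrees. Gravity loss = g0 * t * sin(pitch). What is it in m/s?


GL = 9.81 * 236 * sin(51 deg) = 1799 m/s

1799 m/s


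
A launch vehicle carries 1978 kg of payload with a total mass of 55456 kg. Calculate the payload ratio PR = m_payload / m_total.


PR = 1978 / 55456 = 0.0357

0.0357


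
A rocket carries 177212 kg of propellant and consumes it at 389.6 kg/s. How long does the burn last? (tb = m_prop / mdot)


tb = 177212 / 389.6 = 454.9 s

454.9 s


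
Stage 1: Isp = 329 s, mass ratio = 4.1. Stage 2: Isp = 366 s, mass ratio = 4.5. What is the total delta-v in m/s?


dV1 = 329 * 9.81 * ln(4.1) = 4553.9 m/s
dV2 = 366 * 9.81 * ln(4.5) = 5400.3 m/s
Total dV = 4553.9 + 5400.3 = 9954.2 m/s ~ 9954 m/s

9954 m/s


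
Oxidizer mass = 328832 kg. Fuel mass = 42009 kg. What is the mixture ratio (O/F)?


MR = 328832 / 42009 = 7.83

7.83


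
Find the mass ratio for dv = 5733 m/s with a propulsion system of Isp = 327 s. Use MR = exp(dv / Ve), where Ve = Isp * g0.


Ve = 327 * 9.81 = 3207.87 m/s
MR = exp(5733 / 3207.87) = 5.973

5.973


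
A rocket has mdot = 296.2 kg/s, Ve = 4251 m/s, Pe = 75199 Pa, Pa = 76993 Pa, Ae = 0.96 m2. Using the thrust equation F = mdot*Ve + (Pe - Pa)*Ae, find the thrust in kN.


F = 296.2 * 4251 + (75199 - 76993) * 0.96 = 1.2574e+06 N = 1257.4 kN

1257.4 kN


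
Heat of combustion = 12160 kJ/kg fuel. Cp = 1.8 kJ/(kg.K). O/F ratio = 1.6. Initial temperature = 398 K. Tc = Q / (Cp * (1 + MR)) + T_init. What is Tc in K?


Tc = 12160 / (1.8 * (1 + 1.6)) + 398 = 2996 K

2996 K


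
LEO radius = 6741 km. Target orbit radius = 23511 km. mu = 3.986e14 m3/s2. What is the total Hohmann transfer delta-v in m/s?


V1 = sqrt(mu/r1) = 7689.65 m/s
dV1 = V1*(sqrt(2*r2/(r1+r2)) - 1) = 1897.29 m/s
V2 = sqrt(mu/r2) = 4117.5 m/s
dV2 = V2*(1 - sqrt(2*r1/(r1+r2))) = 1368.76 m/s
Total dV = 3266 m/s

3266 m/s


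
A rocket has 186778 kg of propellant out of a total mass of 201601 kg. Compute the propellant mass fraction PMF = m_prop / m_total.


PMF = 186778 / 201601 = 0.926

0.926


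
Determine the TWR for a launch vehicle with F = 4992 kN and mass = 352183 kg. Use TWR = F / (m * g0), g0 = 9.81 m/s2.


TWR = 4992000 / (352183 * 9.81) = 1.44

1.44


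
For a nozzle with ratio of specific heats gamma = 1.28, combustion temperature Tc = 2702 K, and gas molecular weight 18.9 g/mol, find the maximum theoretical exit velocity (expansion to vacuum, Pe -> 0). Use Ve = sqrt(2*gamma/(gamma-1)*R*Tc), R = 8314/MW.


R = 8314 / 18.9 = 439.89 J/(kg.K)
Ve = sqrt(2 * 1.28 / (1.28 - 1) * 439.89 * 2702) = 3297 m/s

3297 m/s


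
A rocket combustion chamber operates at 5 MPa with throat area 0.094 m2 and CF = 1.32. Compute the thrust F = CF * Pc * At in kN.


F = 1.32 * 5e6 * 0.094 = 620400.0 N = 620.4 kN

620.4 kN


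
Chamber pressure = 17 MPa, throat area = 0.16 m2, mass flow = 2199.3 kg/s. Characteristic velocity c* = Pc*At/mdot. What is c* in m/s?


c* = 17e6 * 0.16 / 2199.3 = 1237 m/s

1237 m/s


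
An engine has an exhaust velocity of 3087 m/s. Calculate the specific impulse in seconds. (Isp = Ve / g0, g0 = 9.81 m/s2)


Isp = Ve / g0 = 3087 / 9.81 = 314.7 s

314.7 s


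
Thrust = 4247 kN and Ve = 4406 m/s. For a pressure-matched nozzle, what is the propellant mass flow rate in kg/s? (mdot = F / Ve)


mdot = F / Ve = 4247000 / 4406 = 963.9 kg/s

963.9 kg/s


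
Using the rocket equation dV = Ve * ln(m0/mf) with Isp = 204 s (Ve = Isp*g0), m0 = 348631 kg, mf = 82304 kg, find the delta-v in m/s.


Ve = 204 * 9.81 = 2001.24 m/s
dV = 2001.24 * ln(348631/82304) = 2889 m/s

2889 m/s


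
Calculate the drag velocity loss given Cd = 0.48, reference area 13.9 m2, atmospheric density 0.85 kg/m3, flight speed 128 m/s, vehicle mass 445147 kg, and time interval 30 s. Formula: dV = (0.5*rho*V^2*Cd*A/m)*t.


D = 0.5 * 0.85 * 128^2 * 0.48 * 13.9 = 46458.47 N
a = 46458.47 / 445147 = 0.1044 m/s2
dV = 0.1044 * 30 = 3.1 m/s

3.1 m/s


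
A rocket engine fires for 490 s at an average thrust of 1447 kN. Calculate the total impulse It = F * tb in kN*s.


It = 1447 * 490 = 709030 kN*s

709030 kN*s


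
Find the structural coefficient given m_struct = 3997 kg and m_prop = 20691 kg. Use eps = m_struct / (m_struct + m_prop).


eps = 3997 / (3997 + 20691) = 0.1619

0.1619


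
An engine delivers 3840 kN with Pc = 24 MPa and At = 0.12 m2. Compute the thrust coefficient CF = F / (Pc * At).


CF = 3840000 / (24e6 * 0.12) = 1.33

1.33


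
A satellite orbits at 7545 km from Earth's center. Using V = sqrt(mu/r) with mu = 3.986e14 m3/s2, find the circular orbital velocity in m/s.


V = sqrt(3.986e14 / 7545000) = 7268 m/s

7268 m/s


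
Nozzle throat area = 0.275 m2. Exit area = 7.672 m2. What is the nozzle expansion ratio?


AR = 7.672 / 0.275 = 27.9

27.9


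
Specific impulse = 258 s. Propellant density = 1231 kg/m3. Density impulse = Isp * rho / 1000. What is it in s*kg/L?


rho*Isp = 258 * 1231 / 1000 = 318 s*kg/L

318 s*kg/L


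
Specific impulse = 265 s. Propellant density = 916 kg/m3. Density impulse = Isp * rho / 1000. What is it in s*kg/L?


rho*Isp = 265 * 916 / 1000 = 243 s*kg/L

243 s*kg/L


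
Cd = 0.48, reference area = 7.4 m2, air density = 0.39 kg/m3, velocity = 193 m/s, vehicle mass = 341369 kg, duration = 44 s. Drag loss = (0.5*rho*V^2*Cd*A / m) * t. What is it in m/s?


D = 0.5 * 0.39 * 193^2 * 0.48 * 7.4 = 25800.15 N
a = 25800.15 / 341369 = 0.0756 m/s2
dV = 0.0756 * 44 = 3.3 m/s

3.3 m/s


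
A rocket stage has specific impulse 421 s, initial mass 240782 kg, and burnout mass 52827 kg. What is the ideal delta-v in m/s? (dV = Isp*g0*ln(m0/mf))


Ve = 421 * 9.81 = 4130.01 m/s
dV = 4130.01 * ln(240782/52827) = 6265 m/s

6265 m/s


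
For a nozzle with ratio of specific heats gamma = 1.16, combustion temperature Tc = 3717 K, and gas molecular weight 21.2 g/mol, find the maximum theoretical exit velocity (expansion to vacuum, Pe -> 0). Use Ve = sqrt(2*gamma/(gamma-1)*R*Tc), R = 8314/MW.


R = 8314 / 21.2 = 392.17 J/(kg.K)
Ve = sqrt(2 * 1.16 / (1.16 - 1) * 392.17 * 3717) = 4597 m/s

4597 m/s


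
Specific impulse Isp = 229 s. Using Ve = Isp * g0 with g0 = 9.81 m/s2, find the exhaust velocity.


Ve = Isp * g0 = 229 * 9.81 = 2246.5 m/s

2246.5 m/s


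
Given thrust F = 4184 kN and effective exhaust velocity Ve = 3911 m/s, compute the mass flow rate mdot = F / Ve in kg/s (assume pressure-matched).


mdot = F / Ve = 4184000 / 3911 = 1069.8 kg/s

1069.8 kg/s


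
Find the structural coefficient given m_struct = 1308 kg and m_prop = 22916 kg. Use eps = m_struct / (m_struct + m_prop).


eps = 1308 / (1308 + 22916) = 0.054

0.054


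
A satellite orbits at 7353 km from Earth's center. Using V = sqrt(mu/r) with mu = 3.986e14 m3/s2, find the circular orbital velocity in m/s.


V = sqrt(3.986e14 / 7353000) = 7363 m/s

7363 m/s


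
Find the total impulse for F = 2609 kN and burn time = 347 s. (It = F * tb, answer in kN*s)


It = 2609 * 347 = 905323 kN*s

905323 kN*s


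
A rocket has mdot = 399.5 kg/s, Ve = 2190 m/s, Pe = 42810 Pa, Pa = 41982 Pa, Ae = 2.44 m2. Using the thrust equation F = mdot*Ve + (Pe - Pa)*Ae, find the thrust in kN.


F = 399.5 * 2190 + (42810 - 41982) * 2.44 = 876925.0 N = 876.9 kN

876.9 kN


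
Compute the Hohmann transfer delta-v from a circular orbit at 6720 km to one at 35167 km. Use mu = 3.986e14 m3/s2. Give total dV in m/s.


V1 = sqrt(mu/r1) = 7701.65 m/s
dV1 = V1*(sqrt(2*r2/(r1+r2)) - 1) = 2278.27 m/s
V2 = sqrt(mu/r2) = 3366.67 m/s
dV2 = V2*(1 - sqrt(2*r1/(r1+r2))) = 1459.63 m/s
Total dV = 3738 m/s

3738 m/s


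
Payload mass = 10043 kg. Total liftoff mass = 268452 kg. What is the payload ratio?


PR = 10043 / 268452 = 0.0374

0.0374


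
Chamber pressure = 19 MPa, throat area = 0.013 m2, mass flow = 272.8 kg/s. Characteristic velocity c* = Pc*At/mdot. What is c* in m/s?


c* = 19e6 * 0.013 / 272.8 = 905 m/s

905 m/s


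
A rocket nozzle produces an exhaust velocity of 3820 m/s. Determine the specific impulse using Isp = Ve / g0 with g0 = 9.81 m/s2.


Isp = Ve / g0 = 3820 / 9.81 = 389.4 s

389.4 s


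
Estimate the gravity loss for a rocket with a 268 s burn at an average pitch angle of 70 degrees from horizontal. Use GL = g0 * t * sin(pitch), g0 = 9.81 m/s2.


GL = 9.81 * 268 * sin(70 deg) = 2471 m/s

2471 m/s


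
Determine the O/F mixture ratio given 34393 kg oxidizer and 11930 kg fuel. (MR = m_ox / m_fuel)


MR = 34393 / 11930 = 2.88

2.88


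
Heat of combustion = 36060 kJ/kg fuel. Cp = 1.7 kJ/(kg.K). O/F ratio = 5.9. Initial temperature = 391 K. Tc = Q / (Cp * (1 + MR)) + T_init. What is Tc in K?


Tc = 36060 / (1.7 * (1 + 5.9)) + 391 = 3465 K

3465 K


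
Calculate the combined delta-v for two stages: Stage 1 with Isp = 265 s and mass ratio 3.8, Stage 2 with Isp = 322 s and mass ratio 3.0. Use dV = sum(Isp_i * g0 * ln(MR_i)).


dV1 = 265 * 9.81 * ln(3.8) = 3470.5 m/s
dV2 = 322 * 9.81 * ln(3.0) = 3470.3 m/s
Total dV = 3470.5 + 3470.3 = 6940.8 m/s ~ 6941 m/s

6941 m/s


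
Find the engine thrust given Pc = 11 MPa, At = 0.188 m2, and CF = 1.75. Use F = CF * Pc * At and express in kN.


F = 1.75 * 11e6 * 0.188 = 3.6190e+06 N = 3619.0 kN

3619.0 kN


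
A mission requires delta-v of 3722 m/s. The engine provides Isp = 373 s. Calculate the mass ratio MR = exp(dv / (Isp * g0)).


Ve = 373 * 9.81 = 3659.13 m/s
MR = exp(3722 / 3659.13) = 2.765

2.765


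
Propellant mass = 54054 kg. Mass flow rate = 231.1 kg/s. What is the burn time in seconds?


tb = 54054 / 231.1 = 233.9 s

233.9 s


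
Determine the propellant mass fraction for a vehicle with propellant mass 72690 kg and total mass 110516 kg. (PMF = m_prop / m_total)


PMF = 72690 / 110516 = 0.658

0.658


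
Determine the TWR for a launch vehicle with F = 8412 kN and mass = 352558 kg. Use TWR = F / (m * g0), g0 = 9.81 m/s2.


TWR = 8412000 / (352558 * 9.81) = 2.43

2.43


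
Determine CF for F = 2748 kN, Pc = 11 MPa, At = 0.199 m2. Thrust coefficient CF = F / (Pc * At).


CF = 2748000 / (11e6 * 0.199) = 1.26

1.26


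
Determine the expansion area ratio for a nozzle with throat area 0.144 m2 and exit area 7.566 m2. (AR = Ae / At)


AR = 7.566 / 0.144 = 52.5

52.5


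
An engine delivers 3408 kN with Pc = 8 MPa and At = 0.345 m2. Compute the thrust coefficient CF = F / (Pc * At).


CF = 3408000 / (8e6 * 0.345) = 1.23

1.23


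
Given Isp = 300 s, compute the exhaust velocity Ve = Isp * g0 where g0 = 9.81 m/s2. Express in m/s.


Ve = Isp * g0 = 300 * 9.81 = 2943.0 m/s

2943.0 m/s


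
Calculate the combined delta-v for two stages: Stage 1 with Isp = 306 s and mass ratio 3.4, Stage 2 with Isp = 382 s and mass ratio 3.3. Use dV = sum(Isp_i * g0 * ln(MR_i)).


dV1 = 306 * 9.81 * ln(3.4) = 3673.6 m/s
dV2 = 382 * 9.81 * ln(3.3) = 4474.1 m/s
Total dV = 3673.6 + 4474.1 = 8147.7 m/s ~ 8148 m/s

8148 m/s


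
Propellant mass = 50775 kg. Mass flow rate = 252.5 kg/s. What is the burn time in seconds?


tb = 50775 / 252.5 = 201.1 s

201.1 s


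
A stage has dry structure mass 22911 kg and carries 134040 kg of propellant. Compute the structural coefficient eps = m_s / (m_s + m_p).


eps = 22911 / (22911 + 134040) = 0.146

0.146


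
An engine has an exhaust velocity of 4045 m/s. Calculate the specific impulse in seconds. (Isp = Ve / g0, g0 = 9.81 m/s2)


Isp = Ve / g0 = 4045 / 9.81 = 412.3 s

412.3 s


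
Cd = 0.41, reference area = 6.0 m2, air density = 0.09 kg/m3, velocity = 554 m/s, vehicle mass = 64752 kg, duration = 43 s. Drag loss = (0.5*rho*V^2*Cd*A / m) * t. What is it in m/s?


D = 0.5 * 0.09 * 554^2 * 0.41 * 6.0 = 33975.6 N
a = 33975.6 / 64752 = 0.5247 m/s2
dV = 0.5247 * 43 = 22.6 m/s

22.6 m/s


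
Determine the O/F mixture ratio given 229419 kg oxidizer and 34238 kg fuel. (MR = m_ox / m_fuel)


MR = 229419 / 34238 = 6.7

6.7


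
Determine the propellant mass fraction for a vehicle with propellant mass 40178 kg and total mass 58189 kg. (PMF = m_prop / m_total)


PMF = 40178 / 58189 = 0.69

0.69


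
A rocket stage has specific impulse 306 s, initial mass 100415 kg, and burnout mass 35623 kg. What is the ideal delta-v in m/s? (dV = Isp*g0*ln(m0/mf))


Ve = 306 * 9.81 = 3001.86 m/s
dV = 3001.86 * ln(100415/35623) = 3111 m/s

3111 m/s


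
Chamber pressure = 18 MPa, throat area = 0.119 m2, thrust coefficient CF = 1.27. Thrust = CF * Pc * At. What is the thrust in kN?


F = 1.27 * 18e6 * 0.119 = 2.7203e+06 N = 2720.3 kN

2720.3 kN


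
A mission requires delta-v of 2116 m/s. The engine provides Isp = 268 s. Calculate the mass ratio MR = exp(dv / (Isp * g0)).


Ve = 268 * 9.81 = 2629.08 m/s
MR = exp(2116 / 2629.08) = 2.236

2.236


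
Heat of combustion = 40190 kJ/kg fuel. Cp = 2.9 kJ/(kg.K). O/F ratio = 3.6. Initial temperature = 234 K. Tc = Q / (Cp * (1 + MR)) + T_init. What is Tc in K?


Tc = 40190 / (2.9 * (1 + 3.6)) + 234 = 3247 K

3247 K


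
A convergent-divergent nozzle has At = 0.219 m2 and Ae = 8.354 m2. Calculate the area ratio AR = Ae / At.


AR = 8.354 / 0.219 = 38.1

38.1


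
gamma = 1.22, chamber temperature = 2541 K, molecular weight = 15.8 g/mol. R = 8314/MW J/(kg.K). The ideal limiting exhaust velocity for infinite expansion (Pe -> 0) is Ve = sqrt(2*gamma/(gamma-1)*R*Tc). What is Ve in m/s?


R = 8314 / 15.8 = 526.2 J/(kg.K)
Ve = sqrt(2 * 1.22 / (1.22 - 1) * 526.2 * 2541) = 3851 m/s

3851 m/s


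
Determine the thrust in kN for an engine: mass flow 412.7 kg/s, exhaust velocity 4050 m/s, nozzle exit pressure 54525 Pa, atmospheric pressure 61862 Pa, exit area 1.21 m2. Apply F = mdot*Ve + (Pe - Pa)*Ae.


F = 412.7 * 4050 + (54525 - 61862) * 1.21 = 1.6626e+06 N = 1662.6 kN

1662.6 kN


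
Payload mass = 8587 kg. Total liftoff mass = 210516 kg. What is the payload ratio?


PR = 8587 / 210516 = 0.0408

0.0408


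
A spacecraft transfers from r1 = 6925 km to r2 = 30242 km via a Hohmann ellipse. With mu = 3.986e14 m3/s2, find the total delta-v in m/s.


V1 = sqrt(mu/r1) = 7586.8 m/s
dV1 = V1*(sqrt(2*r2/(r1+r2)) - 1) = 2091.52 m/s
V2 = sqrt(mu/r2) = 3630.47 m/s
dV2 = V2*(1 - sqrt(2*r1/(r1+r2))) = 1414.27 m/s
Total dV = 3506 m/s

3506 m/s


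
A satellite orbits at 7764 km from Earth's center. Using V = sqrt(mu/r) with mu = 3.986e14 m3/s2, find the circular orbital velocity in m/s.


V = sqrt(3.986e14 / 7764000) = 7165 m/s

7165 m/s


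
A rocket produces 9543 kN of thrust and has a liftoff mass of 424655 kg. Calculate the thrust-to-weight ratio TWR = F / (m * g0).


TWR = 9543000 / (424655 * 9.81) = 2.29

2.29


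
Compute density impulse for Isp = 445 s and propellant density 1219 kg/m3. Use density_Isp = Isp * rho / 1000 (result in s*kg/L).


rho*Isp = 445 * 1219 / 1000 = 542 s*kg/L

542 s*kg/L


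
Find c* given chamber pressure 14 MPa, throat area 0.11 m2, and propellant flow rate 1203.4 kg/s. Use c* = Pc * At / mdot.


c* = 14e6 * 0.11 / 1203.4 = 1280 m/s

1280 m/s


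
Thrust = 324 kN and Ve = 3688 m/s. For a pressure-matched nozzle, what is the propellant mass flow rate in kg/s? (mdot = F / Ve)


mdot = F / Ve = 324000 / 3688 = 87.9 kg/s

87.9 kg/s


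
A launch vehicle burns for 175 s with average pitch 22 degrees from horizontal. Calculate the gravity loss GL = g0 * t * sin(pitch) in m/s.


GL = 9.81 * 175 * sin(22 deg) = 643 m/s

643 m/s


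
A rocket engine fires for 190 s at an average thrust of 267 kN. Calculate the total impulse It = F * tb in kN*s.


It = 267 * 190 = 50730 kN*s

50730 kN*s


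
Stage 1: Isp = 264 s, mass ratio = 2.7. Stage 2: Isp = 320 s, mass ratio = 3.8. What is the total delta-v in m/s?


dV1 = 264 * 9.81 * ln(2.7) = 2572.4 m/s
dV2 = 320 * 9.81 * ln(3.8) = 4190.8 m/s
Total dV = 2572.4 + 4190.8 = 6763.2 m/s ~ 6763 m/s

6763 m/s


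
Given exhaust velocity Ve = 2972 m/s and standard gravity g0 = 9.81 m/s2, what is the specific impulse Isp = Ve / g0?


Isp = Ve / g0 = 2972 / 9.81 = 303.0 s

303.0 s


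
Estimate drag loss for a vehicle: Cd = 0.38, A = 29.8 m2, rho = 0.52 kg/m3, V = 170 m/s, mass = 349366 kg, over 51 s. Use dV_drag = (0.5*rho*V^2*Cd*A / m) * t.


D = 0.5 * 0.52 * 170^2 * 0.38 * 29.8 = 85088.54 N
a = 85088.54 / 349366 = 0.2436 m/s2
dV = 0.2436 * 51 = 12.4 m/s

12.4 m/s


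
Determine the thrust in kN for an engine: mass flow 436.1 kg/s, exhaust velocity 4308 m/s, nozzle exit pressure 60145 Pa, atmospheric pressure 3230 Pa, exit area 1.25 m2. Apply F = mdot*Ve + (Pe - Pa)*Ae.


F = 436.1 * 4308 + (60145 - 3230) * 1.25 = 1.9499e+06 N = 1949.9 kN

1949.9 kN


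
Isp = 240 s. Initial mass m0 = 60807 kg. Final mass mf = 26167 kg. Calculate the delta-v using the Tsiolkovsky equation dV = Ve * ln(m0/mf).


Ve = 240 * 9.81 = 2354.4 m/s
dV = 2354.4 * ln(60807/26167) = 1985 m/s

1985 m/s


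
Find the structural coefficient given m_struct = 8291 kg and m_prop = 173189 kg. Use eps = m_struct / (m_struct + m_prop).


eps = 8291 / (8291 + 173189) = 0.0457

0.0457


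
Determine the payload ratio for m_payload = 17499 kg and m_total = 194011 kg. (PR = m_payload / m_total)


PR = 17499 / 194011 = 0.0902

0.0902


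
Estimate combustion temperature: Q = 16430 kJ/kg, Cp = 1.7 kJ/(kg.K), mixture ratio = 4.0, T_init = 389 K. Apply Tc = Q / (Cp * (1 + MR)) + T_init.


Tc = 16430 / (1.7 * (1 + 4.0)) + 389 = 2322 K

2322 K


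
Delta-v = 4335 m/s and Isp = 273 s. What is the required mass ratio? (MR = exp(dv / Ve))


Ve = 273 * 9.81 = 2678.13 m/s
MR = exp(4335 / 2678.13) = 5.046

5.046


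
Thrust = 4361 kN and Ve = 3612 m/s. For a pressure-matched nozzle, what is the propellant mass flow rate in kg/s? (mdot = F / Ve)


mdot = F / Ve = 4361000 / 3612 = 1207.4 kg/s

1207.4 kg/s


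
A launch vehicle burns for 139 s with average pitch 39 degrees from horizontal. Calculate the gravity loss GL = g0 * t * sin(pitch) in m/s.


GL = 9.81 * 139 * sin(39 deg) = 858 m/s

858 m/s


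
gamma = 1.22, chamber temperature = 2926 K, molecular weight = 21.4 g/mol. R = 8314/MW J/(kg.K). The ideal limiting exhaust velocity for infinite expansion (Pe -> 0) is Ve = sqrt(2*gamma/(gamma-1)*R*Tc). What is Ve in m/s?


R = 8314 / 21.4 = 388.5 J/(kg.K)
Ve = sqrt(2 * 1.22 / (1.22 - 1) * 388.5 * 2926) = 3551 m/s

3551 m/s


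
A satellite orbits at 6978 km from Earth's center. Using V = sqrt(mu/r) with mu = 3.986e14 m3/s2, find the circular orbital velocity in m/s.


V = sqrt(3.986e14 / 6978000) = 7558 m/s

7558 m/s


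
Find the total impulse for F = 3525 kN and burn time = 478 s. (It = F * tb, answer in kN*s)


It = 3525 * 478 = 1684950 kN*s

1684950 kN*s


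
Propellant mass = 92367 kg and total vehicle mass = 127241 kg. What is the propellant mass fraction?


PMF = 92367 / 127241 = 0.726

0.726


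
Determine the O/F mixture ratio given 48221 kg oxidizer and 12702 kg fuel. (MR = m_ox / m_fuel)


MR = 48221 / 12702 = 3.8

3.8


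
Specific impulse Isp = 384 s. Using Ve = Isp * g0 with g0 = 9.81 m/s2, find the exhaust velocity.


Ve = Isp * g0 = 384 * 9.81 = 3767.0 m/s

3767.0 m/s


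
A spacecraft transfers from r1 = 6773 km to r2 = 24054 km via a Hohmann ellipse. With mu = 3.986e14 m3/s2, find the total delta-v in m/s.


V1 = sqrt(mu/r1) = 7671.46 m/s
dV1 = V1*(sqrt(2*r2/(r1+r2)) - 1) = 1911.97 m/s
V2 = sqrt(mu/r2) = 4070.76 m/s
dV2 = V2*(1 - sqrt(2*r1/(r1+r2))) = 1372.3 m/s
Total dV = 3284 m/s

3284 m/s


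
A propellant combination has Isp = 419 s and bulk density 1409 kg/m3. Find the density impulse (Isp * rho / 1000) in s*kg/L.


rho*Isp = 419 * 1409 / 1000 = 590 s*kg/L

590 s*kg/L


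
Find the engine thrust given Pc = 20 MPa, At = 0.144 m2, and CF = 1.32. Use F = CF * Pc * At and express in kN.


F = 1.32 * 20e6 * 0.144 = 3.8016e+06 N = 3801.6 kN

3801.6 kN


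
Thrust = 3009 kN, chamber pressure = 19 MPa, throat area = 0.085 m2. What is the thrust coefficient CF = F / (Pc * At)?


CF = 3009000 / (19e6 * 0.085) = 1.86

1.86


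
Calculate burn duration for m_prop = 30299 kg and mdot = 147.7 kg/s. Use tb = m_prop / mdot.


tb = 30299 / 147.7 = 205.1 s

205.1 s


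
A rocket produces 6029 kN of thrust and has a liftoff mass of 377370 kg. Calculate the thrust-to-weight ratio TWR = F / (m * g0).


TWR = 6029000 / (377370 * 9.81) = 1.63

1.63


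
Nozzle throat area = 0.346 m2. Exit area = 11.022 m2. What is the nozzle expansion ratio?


AR = 11.022 / 0.346 = 31.9

31.9


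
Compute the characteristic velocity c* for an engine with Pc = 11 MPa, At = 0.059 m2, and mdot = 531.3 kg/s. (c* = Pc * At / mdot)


c* = 11e6 * 0.059 / 531.3 = 1222 m/s

1222 m/s


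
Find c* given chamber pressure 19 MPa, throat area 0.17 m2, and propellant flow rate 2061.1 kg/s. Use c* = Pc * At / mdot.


c* = 19e6 * 0.17 / 2061.1 = 1567 m/s

1567 m/s


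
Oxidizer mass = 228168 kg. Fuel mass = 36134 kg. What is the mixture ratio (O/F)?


MR = 228168 / 36134 = 6.31

6.31


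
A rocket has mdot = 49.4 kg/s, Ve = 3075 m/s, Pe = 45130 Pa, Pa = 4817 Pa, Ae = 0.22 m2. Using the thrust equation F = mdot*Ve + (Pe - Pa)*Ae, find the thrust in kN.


F = 49.4 * 3075 + (45130 - 4817) * 0.22 = 160774.0 N = 160.8 kN

160.8 kN


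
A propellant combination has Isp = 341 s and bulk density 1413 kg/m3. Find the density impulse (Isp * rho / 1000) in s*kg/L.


rho*Isp = 341 * 1413 / 1000 = 482 s*kg/L

482 s*kg/L


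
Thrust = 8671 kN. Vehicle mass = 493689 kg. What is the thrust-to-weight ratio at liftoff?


TWR = 8671000 / (493689 * 9.81) = 1.79

1.79


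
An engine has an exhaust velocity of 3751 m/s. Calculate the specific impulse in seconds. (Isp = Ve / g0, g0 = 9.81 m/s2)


Isp = Ve / g0 = 3751 / 9.81 = 382.4 s

382.4 s


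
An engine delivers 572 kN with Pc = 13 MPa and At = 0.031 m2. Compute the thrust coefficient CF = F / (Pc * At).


CF = 572000 / (13e6 * 0.031) = 1.42

1.42


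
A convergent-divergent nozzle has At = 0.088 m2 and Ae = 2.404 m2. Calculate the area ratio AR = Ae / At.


AR = 2.404 / 0.088 = 27.3

27.3


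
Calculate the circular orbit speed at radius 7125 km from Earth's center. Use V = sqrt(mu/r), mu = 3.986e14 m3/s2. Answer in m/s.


V = sqrt(3.986e14 / 7125000) = 7480 m/s

7480 m/s


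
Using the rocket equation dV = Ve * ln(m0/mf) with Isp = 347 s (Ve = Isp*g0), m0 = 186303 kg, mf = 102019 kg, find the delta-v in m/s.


Ve = 347 * 9.81 = 3404.07 m/s
dV = 3404.07 * ln(186303/102019) = 2050 m/s

2050 m/s


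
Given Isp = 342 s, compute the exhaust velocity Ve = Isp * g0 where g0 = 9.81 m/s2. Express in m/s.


Ve = Isp * g0 = 342 * 9.81 = 3355.0 m/s

3355.0 m/s


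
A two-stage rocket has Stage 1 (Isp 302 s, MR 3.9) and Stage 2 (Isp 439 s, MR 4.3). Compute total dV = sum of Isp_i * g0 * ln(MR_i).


dV1 = 302 * 9.81 * ln(3.9) = 4032.1 m/s
dV2 = 439 * 9.81 * ln(4.3) = 6281.7 m/s
Total dV = 4032.1 + 6281.7 = 10313.8 m/s ~ 10314 m/s

10314 m/s


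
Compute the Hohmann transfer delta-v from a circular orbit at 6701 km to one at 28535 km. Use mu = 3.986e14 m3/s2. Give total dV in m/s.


V1 = sqrt(mu/r1) = 7712.57 m/s
dV1 = V1*(sqrt(2*r2/(r1+r2)) - 1) = 2102.87 m/s
V2 = sqrt(mu/r2) = 3737.49 m/s
dV2 = V2*(1 - sqrt(2*r1/(r1+r2))) = 1432.49 m/s
Total dV = 3535 m/s

3535 m/s


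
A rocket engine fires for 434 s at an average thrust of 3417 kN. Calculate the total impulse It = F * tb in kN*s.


It = 3417 * 434 = 1482978 kN*s

1482978 kN*s


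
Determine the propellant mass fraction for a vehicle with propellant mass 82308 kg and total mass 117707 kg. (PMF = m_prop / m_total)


PMF = 82308 / 117707 = 0.699

0.699


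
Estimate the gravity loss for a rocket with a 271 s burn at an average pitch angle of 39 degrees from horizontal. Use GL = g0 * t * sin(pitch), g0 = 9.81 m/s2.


GL = 9.81 * 271 * sin(39 deg) = 1673 m/s

1673 m/s


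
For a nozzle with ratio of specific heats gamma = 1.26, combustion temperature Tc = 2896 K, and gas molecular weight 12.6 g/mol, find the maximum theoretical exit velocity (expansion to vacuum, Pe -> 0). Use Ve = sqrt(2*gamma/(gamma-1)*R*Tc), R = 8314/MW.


R = 8314 / 12.6 = 659.84 J/(kg.K)
Ve = sqrt(2 * 1.26 / (1.26 - 1) * 659.84 * 2896) = 4304 m/s

4304 m/s


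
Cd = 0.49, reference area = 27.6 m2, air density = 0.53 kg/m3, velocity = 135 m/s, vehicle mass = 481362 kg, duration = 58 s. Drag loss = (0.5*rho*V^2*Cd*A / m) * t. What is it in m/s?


D = 0.5 * 0.53 * 135^2 * 0.49 * 27.6 = 65315.85 N
a = 65315.85 / 481362 = 0.1357 m/s2
dV = 0.1357 * 58 = 7.9 m/s

7.9 m/s


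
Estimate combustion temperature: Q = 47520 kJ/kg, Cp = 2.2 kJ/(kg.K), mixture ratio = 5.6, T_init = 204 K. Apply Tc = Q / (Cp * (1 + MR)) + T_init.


Tc = 47520 / (2.2 * (1 + 5.6)) + 204 = 3477 K

3477 K


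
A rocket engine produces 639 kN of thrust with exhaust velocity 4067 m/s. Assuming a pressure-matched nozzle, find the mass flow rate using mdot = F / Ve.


mdot = F / Ve = 639000 / 4067 = 157.1 kg/s

157.1 kg/s


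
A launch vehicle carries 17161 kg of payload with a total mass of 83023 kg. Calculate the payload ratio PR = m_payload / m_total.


PR = 17161 / 83023 = 0.2067

0.2067


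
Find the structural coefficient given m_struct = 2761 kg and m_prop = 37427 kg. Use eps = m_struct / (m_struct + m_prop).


eps = 2761 / (2761 + 37427) = 0.0687

0.0687


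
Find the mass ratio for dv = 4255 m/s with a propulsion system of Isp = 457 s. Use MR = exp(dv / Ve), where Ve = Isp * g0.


Ve = 457 * 9.81 = 4483.17 m/s
MR = exp(4255 / 4483.17) = 2.583

2.583


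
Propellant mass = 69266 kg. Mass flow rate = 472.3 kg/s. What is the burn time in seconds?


tb = 69266 / 472.3 = 146.7 s

146.7 s


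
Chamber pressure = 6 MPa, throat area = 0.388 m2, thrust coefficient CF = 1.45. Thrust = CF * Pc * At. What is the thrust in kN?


F = 1.45 * 6e6 * 0.388 = 3.3756e+06 N = 3375.6 kN

3375.6 kN


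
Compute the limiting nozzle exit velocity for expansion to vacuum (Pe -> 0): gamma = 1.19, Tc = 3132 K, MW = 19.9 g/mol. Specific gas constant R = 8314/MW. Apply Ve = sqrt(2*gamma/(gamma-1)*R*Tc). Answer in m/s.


R = 8314 / 19.9 = 417.79 J/(kg.K)
Ve = sqrt(2 * 1.19 / (1.19 - 1) * 417.79 * 3132) = 4049 m/s

4049 m/s


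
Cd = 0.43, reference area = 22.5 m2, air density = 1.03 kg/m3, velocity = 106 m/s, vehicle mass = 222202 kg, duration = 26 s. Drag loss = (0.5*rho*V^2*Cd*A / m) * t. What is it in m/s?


D = 0.5 * 1.03 * 106^2 * 0.43 * 22.5 = 55984.77 N
a = 55984.77 / 222202 = 0.252 m/s2
dV = 0.252 * 26 = 6.6 m/s

6.6 m/s


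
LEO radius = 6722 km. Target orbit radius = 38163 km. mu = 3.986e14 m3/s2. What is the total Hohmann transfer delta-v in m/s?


V1 = sqrt(mu/r1) = 7700.51 m/s
dV1 = V1*(sqrt(2*r2/(r1+r2)) - 1) = 2341.14 m/s
V2 = sqrt(mu/r2) = 3231.82 m/s
dV2 = V2*(1 - sqrt(2*r1/(r1+r2))) = 1463.09 m/s
Total dV = 3804 m/s

3804 m/s


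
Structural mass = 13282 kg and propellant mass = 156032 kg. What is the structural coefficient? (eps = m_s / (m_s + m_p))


eps = 13282 / (13282 + 156032) = 0.0784

0.0784


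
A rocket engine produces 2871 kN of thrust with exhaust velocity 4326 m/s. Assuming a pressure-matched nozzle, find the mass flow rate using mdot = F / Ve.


mdot = F / Ve = 2871000 / 4326 = 663.7 kg/s

663.7 kg/s


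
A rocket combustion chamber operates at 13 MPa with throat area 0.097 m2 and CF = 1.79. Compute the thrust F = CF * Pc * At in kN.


F = 1.79 * 13e6 * 0.097 = 2.2572e+06 N = 2257.2 kN

2257.2 kN


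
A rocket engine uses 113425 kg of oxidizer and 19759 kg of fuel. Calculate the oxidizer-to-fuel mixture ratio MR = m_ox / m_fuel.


MR = 113425 / 19759 = 5.74

5.74


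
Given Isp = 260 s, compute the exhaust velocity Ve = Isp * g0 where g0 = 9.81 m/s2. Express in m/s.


Ve = Isp * g0 = 260 * 9.81 = 2550.6 m/s

2550.6 m/s


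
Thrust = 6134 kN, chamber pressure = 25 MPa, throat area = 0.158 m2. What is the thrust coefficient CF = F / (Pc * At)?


CF = 6134000 / (25e6 * 0.158) = 1.55

1.55


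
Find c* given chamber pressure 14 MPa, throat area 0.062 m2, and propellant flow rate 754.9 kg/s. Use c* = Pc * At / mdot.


c* = 14e6 * 0.062 / 754.9 = 1150 m/s

1150 m/s


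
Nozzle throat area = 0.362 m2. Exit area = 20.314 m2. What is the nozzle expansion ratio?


AR = 20.314 / 0.362 = 56.1

56.1


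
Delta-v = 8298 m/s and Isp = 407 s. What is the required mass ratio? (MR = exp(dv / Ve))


Ve = 407 * 9.81 = 3992.67 m/s
MR = exp(8298 / 3992.67) = 7.991

7.991


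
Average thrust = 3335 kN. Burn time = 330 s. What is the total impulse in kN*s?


It = 3335 * 330 = 1100550 kN*s

1100550 kN*s


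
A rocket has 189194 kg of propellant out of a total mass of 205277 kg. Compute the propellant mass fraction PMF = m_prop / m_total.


PMF = 189194 / 205277 = 0.922

0.922


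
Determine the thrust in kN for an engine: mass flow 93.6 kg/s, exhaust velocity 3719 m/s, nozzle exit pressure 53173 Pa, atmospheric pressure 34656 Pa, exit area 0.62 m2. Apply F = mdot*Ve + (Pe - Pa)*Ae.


F = 93.6 * 3719 + (53173 - 34656) * 0.62 = 359579.0 N = 359.6 kN

359.6 kN


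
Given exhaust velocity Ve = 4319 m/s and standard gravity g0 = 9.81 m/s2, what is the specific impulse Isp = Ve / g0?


Isp = Ve / g0 = 4319 / 9.81 = 440.3 s

440.3 s


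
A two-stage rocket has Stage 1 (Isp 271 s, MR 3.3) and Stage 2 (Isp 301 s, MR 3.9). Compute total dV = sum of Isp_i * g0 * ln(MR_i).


dV1 = 271 * 9.81 * ln(3.3) = 3174.1 m/s
dV2 = 301 * 9.81 * ln(3.9) = 4018.7 m/s
Total dV = 3174.1 + 4018.7 = 7192.8 m/s ~ 7193 m/s

7193 m/s


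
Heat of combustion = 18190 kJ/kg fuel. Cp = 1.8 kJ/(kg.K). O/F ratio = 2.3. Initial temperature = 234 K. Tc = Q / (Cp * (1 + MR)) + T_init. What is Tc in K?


Tc = 18190 / (1.8 * (1 + 2.3)) + 234 = 3296 K

3296 K


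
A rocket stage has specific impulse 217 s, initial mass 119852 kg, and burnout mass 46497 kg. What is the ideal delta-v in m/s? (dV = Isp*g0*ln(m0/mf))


Ve = 217 * 9.81 = 2128.77 m/s
dV = 2128.77 * ln(119852/46497) = 2016 m/s

2016 m/s


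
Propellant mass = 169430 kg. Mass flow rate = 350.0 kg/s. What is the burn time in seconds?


tb = 169430 / 350.0 = 484.1 s

484.1 s


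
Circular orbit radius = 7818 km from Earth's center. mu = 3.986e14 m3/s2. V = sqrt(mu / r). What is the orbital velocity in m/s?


V = sqrt(3.986e14 / 7818000) = 7140 m/s

7140 m/s


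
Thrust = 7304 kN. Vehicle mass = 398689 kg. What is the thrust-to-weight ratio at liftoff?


TWR = 7304000 / (398689 * 9.81) = 1.87

1.87


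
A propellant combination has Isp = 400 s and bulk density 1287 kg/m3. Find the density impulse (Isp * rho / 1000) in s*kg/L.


rho*Isp = 400 * 1287 / 1000 = 515 s*kg/L

515 s*kg/L


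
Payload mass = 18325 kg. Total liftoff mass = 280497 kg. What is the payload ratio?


PR = 18325 / 280497 = 0.0653

0.0653


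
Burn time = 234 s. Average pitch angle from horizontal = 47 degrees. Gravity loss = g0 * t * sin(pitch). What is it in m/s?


GL = 9.81 * 234 * sin(47 deg) = 1679 m/s

1679 m/s


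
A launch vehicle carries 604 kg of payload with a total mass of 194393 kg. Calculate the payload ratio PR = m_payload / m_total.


PR = 604 / 194393 = 0.0031

0.0031


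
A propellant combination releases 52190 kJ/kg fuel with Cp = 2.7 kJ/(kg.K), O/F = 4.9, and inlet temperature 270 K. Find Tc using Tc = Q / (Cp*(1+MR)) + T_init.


Tc = 52190 / (2.7 * (1 + 4.9)) + 270 = 3546 K

3546 K


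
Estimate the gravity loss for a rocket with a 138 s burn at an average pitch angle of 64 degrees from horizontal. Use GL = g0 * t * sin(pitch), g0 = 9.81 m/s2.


GL = 9.81 * 138 * sin(64 deg) = 1217 m/s

1217 m/s


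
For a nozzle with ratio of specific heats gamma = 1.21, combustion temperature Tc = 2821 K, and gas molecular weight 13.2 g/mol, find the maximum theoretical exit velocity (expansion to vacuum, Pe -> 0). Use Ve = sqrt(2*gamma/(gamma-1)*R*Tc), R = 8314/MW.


R = 8314 / 13.2 = 629.85 J/(kg.K)
Ve = sqrt(2 * 1.21 / (1.21 - 1) * 629.85 * 2821) = 4525 m/s

4525 m/s


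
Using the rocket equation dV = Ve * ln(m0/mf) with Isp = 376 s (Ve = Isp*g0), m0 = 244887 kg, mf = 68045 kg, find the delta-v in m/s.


Ve = 376 * 9.81 = 3688.56 m/s
dV = 3688.56 * ln(244887/68045) = 4724 m/s

4724 m/s


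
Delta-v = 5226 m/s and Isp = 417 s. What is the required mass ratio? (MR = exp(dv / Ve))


Ve = 417 * 9.81 = 4090.77 m/s
MR = exp(5226 / 4090.77) = 3.588

3.588


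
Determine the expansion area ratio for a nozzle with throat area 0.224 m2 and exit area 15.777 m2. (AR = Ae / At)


AR = 15.777 / 0.224 = 70.4

70.4


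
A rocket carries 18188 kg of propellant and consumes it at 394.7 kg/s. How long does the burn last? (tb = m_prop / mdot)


tb = 18188 / 394.7 = 46.1 s

46.1 s


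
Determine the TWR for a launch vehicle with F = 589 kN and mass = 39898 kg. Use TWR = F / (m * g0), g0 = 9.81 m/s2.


TWR = 589000 / (39898 * 9.81) = 1.5

1.5


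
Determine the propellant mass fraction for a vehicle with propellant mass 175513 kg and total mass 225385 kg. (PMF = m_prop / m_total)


PMF = 175513 / 225385 = 0.779

0.779


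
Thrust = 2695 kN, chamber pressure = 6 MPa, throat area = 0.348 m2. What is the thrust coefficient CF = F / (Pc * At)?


CF = 2695000 / (6e6 * 0.348) = 1.29

1.29


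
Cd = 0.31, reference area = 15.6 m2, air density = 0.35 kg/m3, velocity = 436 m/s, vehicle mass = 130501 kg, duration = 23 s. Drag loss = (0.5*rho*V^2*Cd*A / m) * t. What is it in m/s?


D = 0.5 * 0.35 * 436^2 * 0.31 * 15.6 = 160878.24 N
a = 160878.24 / 130501 = 1.2328 m/s2
dV = 1.2328 * 23 = 28.4 m/s

28.4 m/s


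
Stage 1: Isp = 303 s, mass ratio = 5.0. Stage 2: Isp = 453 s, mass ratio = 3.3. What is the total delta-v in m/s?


dV1 = 303 * 9.81 * ln(5.0) = 4783.9 m/s
dV2 = 453 * 9.81 * ln(3.3) = 5305.7 m/s
Total dV = 4783.9 + 5305.7 = 10089.6 m/s ~ 10090 m/s

10090 m/s


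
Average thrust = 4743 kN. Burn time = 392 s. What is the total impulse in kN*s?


It = 4743 * 392 = 1859256 kN*s

1859256 kN*s


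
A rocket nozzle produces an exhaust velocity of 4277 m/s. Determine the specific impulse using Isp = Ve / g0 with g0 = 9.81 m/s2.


Isp = Ve / g0 = 4277 / 9.81 = 436.0 s

436.0 s


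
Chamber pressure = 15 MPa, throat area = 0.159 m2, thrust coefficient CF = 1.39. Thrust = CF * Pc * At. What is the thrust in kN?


F = 1.39 * 15e6 * 0.159 = 3.3151e+06 N = 3315.1 kN

3315.1 kN


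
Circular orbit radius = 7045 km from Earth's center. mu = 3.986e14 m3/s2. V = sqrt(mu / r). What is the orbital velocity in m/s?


V = sqrt(3.986e14 / 7045000) = 7522 m/s

7522 m/s


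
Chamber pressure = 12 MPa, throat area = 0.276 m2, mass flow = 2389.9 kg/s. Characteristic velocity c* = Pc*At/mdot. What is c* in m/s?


c* = 12e6 * 0.276 / 2389.9 = 1386 m/s

1386 m/s


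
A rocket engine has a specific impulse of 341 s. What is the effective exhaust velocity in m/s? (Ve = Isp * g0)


Ve = Isp * g0 = 341 * 9.81 = 3345.2 m/s

3345.2 m/s


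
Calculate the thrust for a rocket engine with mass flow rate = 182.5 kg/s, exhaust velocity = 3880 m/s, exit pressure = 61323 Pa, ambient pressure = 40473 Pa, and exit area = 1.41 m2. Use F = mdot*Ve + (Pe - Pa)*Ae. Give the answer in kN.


F = 182.5 * 3880 + (61323 - 40473) * 1.41 = 737498.0 N = 737.5 kN

737.5 kN


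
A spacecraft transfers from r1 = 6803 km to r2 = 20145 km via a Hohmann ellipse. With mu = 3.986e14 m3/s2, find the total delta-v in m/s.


V1 = sqrt(mu/r1) = 7654.53 m/s
dV1 = V1*(sqrt(2*r2/(r1+r2)) - 1) = 1705.0 m/s
V2 = sqrt(mu/r2) = 4448.21 m/s
dV2 = V2*(1 - sqrt(2*r1/(r1+r2))) = 1287.48 m/s
Total dV = 2992 m/s

2992 m/s


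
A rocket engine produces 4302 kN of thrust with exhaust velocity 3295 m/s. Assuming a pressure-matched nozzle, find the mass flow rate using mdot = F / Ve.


mdot = F / Ve = 4302000 / 3295 = 1305.6 kg/s

1305.6 kg/s


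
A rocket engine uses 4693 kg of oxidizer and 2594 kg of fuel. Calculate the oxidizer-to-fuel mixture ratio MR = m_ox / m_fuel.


MR = 4693 / 2594 = 1.81

1.81


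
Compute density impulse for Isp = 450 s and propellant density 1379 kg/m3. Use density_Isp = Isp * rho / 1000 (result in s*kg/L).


rho*Isp = 450 * 1379 / 1000 = 621 s*kg/L

621 s*kg/L


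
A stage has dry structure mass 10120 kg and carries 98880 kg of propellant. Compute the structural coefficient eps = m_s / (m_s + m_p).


eps = 10120 / (10120 + 98880) = 0.0928

0.0928


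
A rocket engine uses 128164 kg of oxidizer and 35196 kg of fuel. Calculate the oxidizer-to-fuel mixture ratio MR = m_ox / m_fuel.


MR = 128164 / 35196 = 3.64

3.64


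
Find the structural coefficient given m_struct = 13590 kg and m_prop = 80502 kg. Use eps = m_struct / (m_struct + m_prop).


eps = 13590 / (13590 + 80502) = 0.1444

0.1444


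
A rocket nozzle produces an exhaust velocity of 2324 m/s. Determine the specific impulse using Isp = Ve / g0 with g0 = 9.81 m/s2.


Isp = Ve / g0 = 2324 / 9.81 = 236.9 s

236.9 s


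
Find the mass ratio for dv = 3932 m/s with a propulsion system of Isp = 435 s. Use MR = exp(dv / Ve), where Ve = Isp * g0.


Ve = 435 * 9.81 = 4267.35 m/s
MR = exp(3932 / 4267.35) = 2.513

2.513


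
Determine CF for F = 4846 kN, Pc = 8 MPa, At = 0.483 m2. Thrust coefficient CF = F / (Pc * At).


CF = 4846000 / (8e6 * 0.483) = 1.25

1.25


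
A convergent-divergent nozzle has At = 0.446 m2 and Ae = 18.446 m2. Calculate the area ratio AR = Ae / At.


AR = 18.446 / 0.446 = 41.4

41.4


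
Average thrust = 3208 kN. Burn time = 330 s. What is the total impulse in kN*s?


It = 3208 * 330 = 1058640 kN*s

1058640 kN*s


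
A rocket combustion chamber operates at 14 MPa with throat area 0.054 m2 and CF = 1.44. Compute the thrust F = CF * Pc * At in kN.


F = 1.44 * 14e6 * 0.054 = 1.0886e+06 N = 1088.6 kN

1088.6 kN


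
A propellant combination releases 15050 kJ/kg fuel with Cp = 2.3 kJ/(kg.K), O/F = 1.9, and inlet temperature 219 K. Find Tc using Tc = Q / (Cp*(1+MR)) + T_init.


Tc = 15050 / (2.3 * (1 + 1.9)) + 219 = 2475 K

2475 K


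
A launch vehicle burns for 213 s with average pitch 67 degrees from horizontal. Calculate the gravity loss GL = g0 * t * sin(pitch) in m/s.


GL = 9.81 * 213 * sin(67 deg) = 1923 m/s

1923 m/s


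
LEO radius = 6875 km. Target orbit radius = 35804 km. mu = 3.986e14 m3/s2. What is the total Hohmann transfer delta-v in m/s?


V1 = sqrt(mu/r1) = 7614.34 m/s
dV1 = V1*(sqrt(2*r2/(r1+r2)) - 1) = 2248.59 m/s
V2 = sqrt(mu/r2) = 3336.59 m/s
dV2 = V2*(1 - sqrt(2*r1/(r1+r2))) = 1442.73 m/s
Total dV = 3691 m/s

3691 m/s


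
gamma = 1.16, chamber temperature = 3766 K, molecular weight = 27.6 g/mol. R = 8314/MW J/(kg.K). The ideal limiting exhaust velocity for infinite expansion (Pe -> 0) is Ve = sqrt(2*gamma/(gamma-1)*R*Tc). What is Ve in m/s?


R = 8314 / 27.6 = 301.23 J/(kg.K)
Ve = sqrt(2 * 1.16 / (1.16 - 1) * 301.23 * 3766) = 4056 m/s

4056 m/s


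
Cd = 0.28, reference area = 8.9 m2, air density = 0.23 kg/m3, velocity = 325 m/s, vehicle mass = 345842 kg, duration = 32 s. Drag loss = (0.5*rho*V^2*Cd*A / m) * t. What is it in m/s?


D = 0.5 * 0.23 * 325^2 * 0.28 * 8.9 = 30270.01 N
a = 30270.01 / 345842 = 0.0875 m/s2
dV = 0.0875 * 32 = 2.8 m/s

2.8 m/s


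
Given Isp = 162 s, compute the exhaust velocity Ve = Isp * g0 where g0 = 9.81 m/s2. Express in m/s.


Ve = Isp * g0 = 162 * 9.81 = 1589.2 m/s

1589.2 m/s
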